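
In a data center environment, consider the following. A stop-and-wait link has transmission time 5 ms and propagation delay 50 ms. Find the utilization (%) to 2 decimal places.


Given: Ttrans = 5 ms, Tprop = 50 ms
RTT = 2 * Tprop = 2 * 50 = 100 ms
U = Ttrans / (Ttrans + RTT)
U = 5 / (5 + 100)
U = 5 / 105 = 0.047619
U% = 4.76%

4.76


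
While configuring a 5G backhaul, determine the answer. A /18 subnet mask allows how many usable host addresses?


Given: subnet mask /18
Host bits = 32 - 18 = 14
Total addresses = 2^14 = 16384
Usable hosts = 16384 - 2 (network + broadcast) = 16382

16382


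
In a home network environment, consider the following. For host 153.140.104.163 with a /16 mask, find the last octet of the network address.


Given: IP = 153.140.104.163, prefix = /16
Subnet mask = 255.255.0.0
Last octet of IP: 163
Last octet of mask: 0
Network last octet = 163 AND 0 = 0

0


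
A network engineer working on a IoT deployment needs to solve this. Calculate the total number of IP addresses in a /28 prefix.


Given: CIDR prefix /28
Host bits = 32 - 28 = 4
Total addresses = 2^4 = 16

16


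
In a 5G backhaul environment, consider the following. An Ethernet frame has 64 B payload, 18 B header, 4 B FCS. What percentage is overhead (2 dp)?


Given: payload = 64 B, header = 18 B, trailer = 4 B
Overhead bytes = header + trailer = 18 + 4 = 22
Total frame = payload + overhead = 64 + 22 = 86
Overhead % = 22 / 86 * 100 = 25.5814% -> 25.58% (2 dp)

25.58


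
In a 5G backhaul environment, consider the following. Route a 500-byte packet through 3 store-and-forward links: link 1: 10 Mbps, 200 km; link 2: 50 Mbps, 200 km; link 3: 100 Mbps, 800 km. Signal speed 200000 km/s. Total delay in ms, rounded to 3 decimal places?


Packet = 500 bytes = 4000 bits. Store-and-forward: sum (t_trans + t_prop) per link.
Link 1: t_trans = 4000/(10*10^6) s = 0.4000 ms; t_prop = 200/200000 s = 1.0000 ms; subtotal = 1.4000 ms
Link 2: t_trans = 4000/(50*10^6) s = 0.0800 ms; t_prop = 200/200000 s = 1.0000 ms; subtotal = 1.0800 ms
Link 3: t_trans = 4000/(100*10^6) s = 0.0400 ms; t_prop = 800/200000 s = 4.0000 ms; subtotal = 4.0400 ms
End-to-end = 1.4000 + 1.0800 + 4.0400 = 6.5200 ms -> 6.520 ms (3 dp)

6.520


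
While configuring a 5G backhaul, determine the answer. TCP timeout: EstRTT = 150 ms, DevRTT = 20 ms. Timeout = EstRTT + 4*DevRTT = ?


Given: EstRTT = 150 ms, DevRTT = 20 ms
Timeout = EstRTT + 4 * DevRTT
4 * DevRTT = 4 * 20 = 80
Timeout = 150 + 80 = 230 ms

230


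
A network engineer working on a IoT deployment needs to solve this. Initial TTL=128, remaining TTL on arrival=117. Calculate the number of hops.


Given: initial TTL = 128, received TTL = 117
Hops = initial TTL - received TTL
Hops = 128 - 117 = 11

11


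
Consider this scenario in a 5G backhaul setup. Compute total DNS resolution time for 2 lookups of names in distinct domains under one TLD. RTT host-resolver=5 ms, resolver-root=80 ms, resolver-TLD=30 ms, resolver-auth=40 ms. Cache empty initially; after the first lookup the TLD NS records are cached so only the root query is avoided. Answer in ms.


Lookup 1 (cold cache): local + root + TLD + auth = 5 + 80 + 30 + 40 = 155 ms
Lookups 2..2 (TLD NS cached -> skip root; new domain -> still ask TLD and auth): local + TLD + auth = 5 + 30 + 40 = 75 ms each
Remaining 1 lookups: 1 * 75 = 75 ms
Total = 155 + 75 = 230 ms

230


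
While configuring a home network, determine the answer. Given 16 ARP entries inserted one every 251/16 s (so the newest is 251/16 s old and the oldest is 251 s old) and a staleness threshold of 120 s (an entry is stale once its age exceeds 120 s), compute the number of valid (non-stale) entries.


Ages are k * 251/16 s for k = 1..16 (spacing = 15.6875 s).
Entry k is valid iff k * 251/16 <= 120 iff k <= 16 * 120 / 251 = 7.6494
n_valid = floor(7.6494) = 7
(n_stale = 16 - 7 = 9)

7


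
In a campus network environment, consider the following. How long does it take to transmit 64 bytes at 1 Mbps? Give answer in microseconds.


Given: packet = 64 bytes, bandwidth = 1 Mbps
Packet in bits = 64 * 8 = 512 bits
Bandwidth = 1 * 10^6 = 1000000 bps
Time = 512 / 1000000 seconds
Time in us = 512 * 10^6 / 1000000 = 512

512


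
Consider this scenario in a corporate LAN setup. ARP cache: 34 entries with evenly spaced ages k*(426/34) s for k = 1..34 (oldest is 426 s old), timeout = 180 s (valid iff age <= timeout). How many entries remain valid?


Ages are k * 426/34 s for k = 1..34 (spacing = 12.5294 s).
Entry k is valid iff k * 426/34 <= 180 iff k <= 34 * 180 / 426 = 14.3662
n_valid = floor(14.3662) = 14
(n_stale = 34 - 14 = 20)

14


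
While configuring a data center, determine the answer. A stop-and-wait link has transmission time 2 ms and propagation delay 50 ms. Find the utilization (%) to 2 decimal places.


Given: Ttrans = 2 ms, Tprop = 50 ms
RTT = 2 * Tprop = 2 * 50 = 100 ms
U = Ttrans / (Ttrans + RTT)
U = 2 / (2 + 100)
U = 2 / 102 = 0.019608
U% = 1.96%

1.96


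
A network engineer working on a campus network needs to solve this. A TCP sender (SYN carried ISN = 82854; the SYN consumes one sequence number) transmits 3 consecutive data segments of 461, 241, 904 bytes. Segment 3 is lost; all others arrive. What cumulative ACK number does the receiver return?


SYN uses sequence number 82854; first data byte = ISN + 1 = 82855.
Segment 1: SEQ = 82855, len = 461 B, covers [82855, 83315]
Segment 2: SEQ = 83316, len = 241 B, covers [83316, 83556]
Segment 3: SEQ = 83557, len = 904 B, covers [83557, 84460] [LOST]
In-order data received: bytes [82855, 83556] (segments 1..2).
Segment 3 missing -> gap begins at byte 83557.
Cumulative ACK = next expected in-order byte = 82855 + 461 + 241 = 83557

83557


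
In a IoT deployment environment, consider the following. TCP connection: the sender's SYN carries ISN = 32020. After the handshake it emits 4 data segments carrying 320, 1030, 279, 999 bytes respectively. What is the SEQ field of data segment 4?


The SYN occupies sequence number ISN = 32020, so the first data byte is ISN + 1 = 32021.
SEQ of data segment i = (ISN + 1) + sum of payload sizes of segments 1..i-1.
Segment 1: SEQ = 32021, payload = 320 bytes
Segment 2: SEQ = 32341, payload = 1030 bytes
Segment 3: SEQ = 33371, payload = 279 bytes
Segment 4: SEQ = 33650, payload = 999 bytes
SEQ of segment 4 = 32021 + 320 + 1030 + 279 = 33650

33650


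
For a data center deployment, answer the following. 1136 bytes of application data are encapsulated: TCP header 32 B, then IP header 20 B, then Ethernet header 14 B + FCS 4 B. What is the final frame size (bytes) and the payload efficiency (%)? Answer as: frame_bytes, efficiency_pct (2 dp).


TCP segment = 1136 + 32 = 1168 B
IP packet = 1168 + 20 = 1188 B
Ethernet frame = 1188 + 14 + 4 = 1206 B
Efficiency = app / frame = 1136 / 1206 = 0.941957 = 94.1957% -> 94.20% (2 dp)

1206, 94.20


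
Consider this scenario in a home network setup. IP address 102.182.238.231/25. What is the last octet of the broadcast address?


Given: IP = 102.182.238.231, prefix = /25
Host bits = 32 - 25 = 7
Network last octet = 231 AND mask = 128
Host part size = 2^7 - 1 = 127
Broadcast last octet = 128 OR 127 = 255

255


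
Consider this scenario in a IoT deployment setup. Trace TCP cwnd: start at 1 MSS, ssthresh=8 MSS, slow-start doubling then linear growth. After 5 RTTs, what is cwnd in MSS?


RTT 0: cwnd = 1 MSS (initial)
RTT 1: cwnd = 2 MSS (slow start, doubled)
RTT 2: cwnd = 4 MSS (slow start, doubled)
RTT 3: cwnd = 8 MSS (slow start, doubled)
RTT 4: cwnd = 9 MSS (congestion avoidance, +1)
RTT 5: cwnd = 10 MSS (congestion avoidance, +1)

10


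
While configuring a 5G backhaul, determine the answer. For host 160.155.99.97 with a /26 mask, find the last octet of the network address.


Given: IP = 160.155.99.97, prefix = /26
Subnet mask = 255.255.255.192
Last octet of IP: 97
Last octet of mask: 192
Network last octet = 97 AND 192 = 64

64


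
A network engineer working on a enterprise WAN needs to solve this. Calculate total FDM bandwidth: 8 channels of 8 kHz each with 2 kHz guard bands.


Given: 8 channels, 8 kHz each, guard = 2 kHz
Channel bandwidth = 8 * 8 = 64 kHz
Guard bands = 7 gaps * 2 kHz = 14 kHz
Total = 64 + 14 = 78 kHz

78


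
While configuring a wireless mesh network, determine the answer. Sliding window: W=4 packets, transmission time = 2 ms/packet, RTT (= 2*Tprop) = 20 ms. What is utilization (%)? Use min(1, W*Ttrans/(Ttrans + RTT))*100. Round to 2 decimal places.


Given: W = 4, Ttrans = 2 ms, RTT = 20 ms (= 2 * Tprop, Tprop = 10 ms)
Cycle time = Ttrans + RTT = 2 + 20 = 22 ms (first packet sent until its ACK returns)
W * Ttrans = 4 * 2 = 8 ms of sending per cycle
W * Ttrans / (Ttrans + RTT) = 8 / 22 = 0.363636
U = min(1, 0.363636) = 0.363636
U% = 36.36%

36.36


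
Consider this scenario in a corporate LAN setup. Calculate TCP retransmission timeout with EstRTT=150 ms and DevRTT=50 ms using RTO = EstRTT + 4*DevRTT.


Given: EstRTT = 150 ms, DevRTT = 50 ms
Timeout = EstRTT + 4 * DevRTT
4 * DevRTT = 4 * 50 = 200
Timeout = 150 + 200 = 350 ms

350


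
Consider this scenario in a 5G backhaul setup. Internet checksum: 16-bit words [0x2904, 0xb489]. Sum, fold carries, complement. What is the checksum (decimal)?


Given words: [0x2904, 0xb489]
Step 1: Sum all words
Raw sum = 10500 + 46217 = 56717
One's complement = ~56717 & 0xFFFF = 8818

8818


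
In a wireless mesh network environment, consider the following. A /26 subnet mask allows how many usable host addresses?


Given: subnet mask /26
Host bits = 32 - 26 = 6
Total addresses = 2^6 = 64
Usable hosts = 64 - 2 (network + broadcast) = 62

62


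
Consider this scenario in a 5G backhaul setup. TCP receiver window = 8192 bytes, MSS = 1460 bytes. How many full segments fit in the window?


Given: RWND = 8192 bytes, MSS = 1460 bytes
Full segments = floor(RWND / MSS)
Full segments = floor(8192 / 1460)
Full segments = floor(5.611) = 5

5


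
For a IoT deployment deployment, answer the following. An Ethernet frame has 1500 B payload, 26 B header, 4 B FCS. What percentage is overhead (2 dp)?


Given: payload = 1500 B, header = 26 B, trailer = 4 B
Overhead bytes = header + trailer = 26 + 4 = 30
Total frame = payload + overhead = 1500 + 30 = 1530
Overhead % = 30 / 1530 * 100 = 1.9608% -> 1.96% (2 dp)

1.96


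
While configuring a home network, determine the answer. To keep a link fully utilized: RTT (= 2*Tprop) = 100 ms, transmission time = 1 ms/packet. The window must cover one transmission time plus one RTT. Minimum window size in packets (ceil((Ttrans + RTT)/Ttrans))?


Given: Ttrans = 1 ms, RTT = 100 ms (= 2 * Tprop, Tprop = 50 ms)
Time until first ACK returns = Ttrans + RTT = 1 + 100 = 101 ms
Need W * Ttrans >= Ttrans + RTT  ->  W >= (Ttrans + RTT) / Ttrans
(Ttrans + RTT) / Ttrans = 101 / 1 = 101
W_min = ceil(101) = 101

101


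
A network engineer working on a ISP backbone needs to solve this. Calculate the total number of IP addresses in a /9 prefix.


Given: CIDR prefix /9
Host bits = 32 - 9 = 23
Total addresses = 2^23 = 8388608

8388608


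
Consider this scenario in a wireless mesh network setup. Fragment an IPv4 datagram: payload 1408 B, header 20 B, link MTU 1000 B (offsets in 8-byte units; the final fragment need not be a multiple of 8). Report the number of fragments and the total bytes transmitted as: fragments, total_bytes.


Max data per non-final fragment = floor((MTU - header)/8)*8 = floor((1000 - 20)/8)*8 = floor(980/8)*8 = 976 B
Final fragment needs no 8-byte alignment: it can carry up to MTU - header = 980 B
Non-final fragments needed = ceil((payload - 980) / 976) = ceil(428/976) = ceil(0.4385) = 1
Number of fragments = 1 + 1 = 2
Fragment sizes (data): 1 * 976 B + 432 B (last, 432 <= 980 OK)
Total bytes sent = payload + n_frags * header = 1408 + 2*20 = 1408 + 40 = 1448 B

2, 1448


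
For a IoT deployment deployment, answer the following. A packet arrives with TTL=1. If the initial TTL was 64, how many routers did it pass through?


Given: initial TTL = 64, received TTL = 1
Hops = initial TTL - received TTL
Hops = 64 - 1 = 63

63


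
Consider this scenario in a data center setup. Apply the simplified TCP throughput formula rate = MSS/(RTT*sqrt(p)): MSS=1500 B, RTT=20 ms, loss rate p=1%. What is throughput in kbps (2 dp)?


Given: MSS = 1500 bytes, RTT = 20 ms, loss = 1%
RTT in seconds = 20 / 1000 = 0.02
Loss rate = 1% = 0.01
sqrt(loss) = sqrt(0.01) = 0.1
Throughput (bytes/s) = 1500 / (0.02 * 0.1) = 750000.0000
Throughput (kbps) = 750000.0000 * 8 / 1000 = 6000.000000 -> 6000.00 kbps (2 dp)

6000.00


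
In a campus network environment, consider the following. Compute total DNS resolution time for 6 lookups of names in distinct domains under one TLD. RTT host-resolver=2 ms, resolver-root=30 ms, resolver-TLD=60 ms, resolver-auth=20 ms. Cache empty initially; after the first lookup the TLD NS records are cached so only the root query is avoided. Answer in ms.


Lookup 1 (cold cache): local + root + TLD + auth = 2 + 30 + 60 + 20 = 112 ms
Lookups 2..6 (TLD NS cached -> skip root; new domain -> still ask TLD and auth): local + TLD + auth = 2 + 60 + 20 = 82 ms each
Remaining 5 lookups: 5 * 82 = 410 ms
Total = 112 + 410 = 522 ms

522


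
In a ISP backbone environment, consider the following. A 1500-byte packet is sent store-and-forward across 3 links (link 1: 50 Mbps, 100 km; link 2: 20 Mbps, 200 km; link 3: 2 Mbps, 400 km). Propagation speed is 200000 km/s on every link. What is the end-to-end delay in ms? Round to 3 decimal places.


Packet = 1500 bytes = 12000 bits. Store-and-forward: sum (t_trans + t_prop) per link.
Link 1: t_trans = 12000/(50*10^6) s = 0.2400 ms; t_prop = 100/200000 s = 0.5000 ms; subtotal = 0.7400 ms
Link 2: t_trans = 12000/(20*10^6) s = 0.6000 ms; t_prop = 200/200000 s = 1.0000 ms; subtotal = 1.6000 ms
Link 3: t_trans = 12000/(2*10^6) s = 6.0000 ms; t_prop = 400/200000 s = 2.0000 ms; subtotal = 8.0000 ms
End-to-end = 0.7400 + 1.6000 + 8.0000 = 10.3400 ms -> 10.340 ms (3 dp)

10.340


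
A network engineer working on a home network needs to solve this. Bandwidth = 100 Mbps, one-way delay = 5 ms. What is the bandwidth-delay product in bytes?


Given: bandwidth = 100 Mbps, delay = 5 ms
BDP in bits = 100 * 10^6 * 5 / 1000
BDP in bits = 500000
BDP in bytes = 500000 / 8 = 62500

62500


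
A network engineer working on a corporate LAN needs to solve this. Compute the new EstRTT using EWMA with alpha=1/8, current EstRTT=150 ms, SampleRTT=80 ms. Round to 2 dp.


Given: EstRTT = 150 ms, SampleRTT = 80 ms, alpha = 1/8
New EstRTT = (1 - alpha) * EstRTT + alpha * SampleRTT
(7/8) * 150 = 131.25
(1/8) * 80 = 10
New EstRTT = 131.25 + 10 = 141.25 ms -> 141.25 ms (2 dp)

141.25


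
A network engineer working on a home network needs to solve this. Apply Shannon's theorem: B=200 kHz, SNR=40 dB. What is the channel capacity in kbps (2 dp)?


Given: B = 200 kHz, SNR = 40 dB
SNR linear = 10^(40/10) = 10000
1 + SNR = 10001
log2(10001) = 13.2878566418
C = 200 * 1000 * 13.2878566418 = 2657571.3284 bps
C = 2657.571328 kbps -> 2657.57 kbps (2 dp)

2657.57


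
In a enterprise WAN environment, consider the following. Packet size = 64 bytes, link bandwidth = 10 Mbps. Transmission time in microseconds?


Given: packet = 64 bytes, bandwidth = 10 Mbps
Packet in bits = 64 * 8 = 512 bits
Bandwidth = 10 * 10^6 = 10000000 bps
Time = 512 / 10000000 seconds
Time in us = 512 * 10^6 / 10000000 = 51.2

51.2


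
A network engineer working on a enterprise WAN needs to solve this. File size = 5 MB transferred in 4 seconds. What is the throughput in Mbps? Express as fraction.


Given: file = 5 MB, time = 4 s
File in Mb = 5 * 8 = 40 Mb
Throughput = 40 / 4 Mbps
Throughput = 10 Mbps

10


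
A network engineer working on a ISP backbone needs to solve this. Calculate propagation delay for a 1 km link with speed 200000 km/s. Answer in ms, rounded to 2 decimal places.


Given: distance = 1 km, speed = 200000 km/s
Delay = distance / speed = 1 / 200000 seconds
Delay in ms = 1 * 1000 / 200000
Delay = 0.0050 ms
Rounded to 2 dp = 0.01 ms

0.01


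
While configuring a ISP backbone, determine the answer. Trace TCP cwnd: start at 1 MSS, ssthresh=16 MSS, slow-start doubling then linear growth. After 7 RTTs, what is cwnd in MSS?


RTT 0: cwnd = 1 MSS (initial)
RTT 1: cwnd = 2 MSS (slow start, doubled)
RTT 2: cwnd = 4 MSS (slow start, doubled)
RTT 3: cwnd = 8 MSS (slow start, doubled)
RTT 4: cwnd = 16 MSS (slow start, doubled)
RTT 5: cwnd = 17 MSS (congestion avoidance, +1)
RTT 6: cwnd = 18 MSS (congestion avoidance, +1)
RTT 7: cwnd = 19 MSS (congestion avoidance, +1)

19


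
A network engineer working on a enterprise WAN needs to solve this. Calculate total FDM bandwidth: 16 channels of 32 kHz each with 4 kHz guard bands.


Given: 16 channels, 32 kHz each, guard = 4 kHz
Channel bandwidth = 16 * 32 = 512 kHz
Guard bands = 15 gaps * 4 kHz = 60 kHz
Total = 512 + 60 = 572 kHz

572


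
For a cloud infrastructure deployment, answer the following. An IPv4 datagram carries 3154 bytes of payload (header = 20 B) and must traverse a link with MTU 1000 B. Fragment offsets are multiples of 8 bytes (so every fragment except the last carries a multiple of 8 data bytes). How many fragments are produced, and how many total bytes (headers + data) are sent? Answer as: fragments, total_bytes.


Max data per non-final fragment = floor((MTU - header)/8)*8 = floor((1000 - 20)/8)*8 = floor(980/8)*8 = 976 B
Final fragment needs no 8-byte alignment: it can carry up to MTU - header = 980 B
Non-final fragments needed = ceil((payload - 980) / 976) = ceil(2174/976) = ceil(2.2275) = 3
Number of fragments = 3 + 1 = 4
Fragment sizes (data): 3 * 976 B + 226 B (last, 226 <= 980 OK)
Total bytes sent = payload + n_frags * header = 3154 + 4*20 = 3154 + 80 = 3234 B

4, 3234


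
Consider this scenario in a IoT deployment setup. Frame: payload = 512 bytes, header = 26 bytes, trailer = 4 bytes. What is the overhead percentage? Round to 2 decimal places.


Given: payload = 512 B, header = 26 B, trailer = 4 B
Overhead bytes = header + trailer = 26 + 4 = 30
Total frame = payload + overhead = 512 + 30 = 542
Overhead % = 30 / 542 * 100 = 5.5351% -> 5.54% (2 dp)

5.54


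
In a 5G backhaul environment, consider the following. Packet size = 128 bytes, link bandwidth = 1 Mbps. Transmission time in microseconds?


Given: packet = 128 bytes, bandwidth = 1 Mbps
Packet in bits = 128 * 8 = 1024 bits
Bandwidth = 1 * 10^6 = 1000000 bps
Time = 1024 / 1000000 seconds
Time in us = 1024 * 10^6 / 1000000 = 1024

1024


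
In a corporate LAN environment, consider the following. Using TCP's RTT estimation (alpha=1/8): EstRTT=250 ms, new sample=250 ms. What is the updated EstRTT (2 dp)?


Given: EstRTT = 250 ms, SampleRTT = 250 ms, alpha = 1/8
New EstRTT = (1 - alpha) * EstRTT + alpha * SampleRTT
(7/8) * 250 = 218.75
(1/8) * 250 = 31.25
New EstRTT = 218.75 + 31.25 = 250 ms -> 250.00 ms (2 dp)

250.00


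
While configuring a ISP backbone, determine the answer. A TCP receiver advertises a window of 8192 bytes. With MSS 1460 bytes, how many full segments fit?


Given: RWND = 8192 bytes, MSS = 1460 bytes
Full segments = floor(RWND / MSS)
Full segments = floor(8192 / 1460)
Full segments = floor(5.611) = 5

5


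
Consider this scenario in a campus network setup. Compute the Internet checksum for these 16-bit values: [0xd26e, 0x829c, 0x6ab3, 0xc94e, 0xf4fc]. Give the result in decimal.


Given words: [0xd26e, 0x829c, 0x6ab3, 0xc94e, 0xf4fc]
Step 1: Sum all words
Raw sum = 53870 + 33436 + 27315 + 51534 + 62716 = 228871
Step 2: Fold carry: (32263 + 3) = 32266
One's complement = ~32266 & 0xFFFF = 33269

33269


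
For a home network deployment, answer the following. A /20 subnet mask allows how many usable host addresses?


Given: subnet mask /20
Host bits = 32 - 20 = 12
Total addresses = 2^12 = 4096
Usable hosts = 4096 - 2 (network + broadcast) = 4094

4094


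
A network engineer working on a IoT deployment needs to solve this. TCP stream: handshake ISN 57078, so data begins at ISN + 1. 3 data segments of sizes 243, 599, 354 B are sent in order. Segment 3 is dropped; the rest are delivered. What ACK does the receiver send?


SYN uses sequence number 57078; first data byte = ISN + 1 = 57079.
Segment 1: SEQ = 57079, len = 243 B, covers [57079, 57321]
Segment 2: SEQ = 57322, len = 599 B, covers [57322, 57920]
Segment 3: SEQ = 57921, len = 354 B, covers [57921, 58274] [LOST]
In-order data received: bytes [57079, 57920] (segments 1..2).
Segment 3 missing -> gap begins at byte 57921.
Cumulative ACK = next expected in-order byte = 57079 + 243 + 599 = 57921

57921


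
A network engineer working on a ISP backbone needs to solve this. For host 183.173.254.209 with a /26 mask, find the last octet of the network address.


Given: IP = 183.173.254.209, prefix = /26
Subnet mask = 255.255.255.192
Last octet of IP: 209
Last octet of mask: 192
Network last octet = 209 AND 192 = 192

192


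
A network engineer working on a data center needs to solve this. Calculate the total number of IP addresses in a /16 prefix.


Given: CIDR prefix /16
Host bits = 32 - 16 = 16
Total addresses = 2^16 = 65536

65536


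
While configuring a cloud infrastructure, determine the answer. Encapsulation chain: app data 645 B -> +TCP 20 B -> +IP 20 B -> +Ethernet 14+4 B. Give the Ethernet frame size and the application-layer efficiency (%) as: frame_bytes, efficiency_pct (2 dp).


TCP segment = 645 + 20 = 665 B
IP packet = 665 + 20 = 685 B
Ethernet frame = 685 + 14 + 4 = 703 B
Efficiency = app / frame = 645 / 703 = 0.917496 = 91.7496% -> 91.75% (2 dp)

703, 91.75


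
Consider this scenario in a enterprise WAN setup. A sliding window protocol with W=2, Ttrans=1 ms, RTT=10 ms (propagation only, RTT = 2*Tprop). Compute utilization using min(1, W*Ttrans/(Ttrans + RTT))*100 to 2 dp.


Given: W = 2, Ttrans = 1 ms, RTT = 10 ms (= 2 * Tprop, Tprop = 5 ms)
Cycle time = Ttrans + RTT = 1 + 10 = 11 ms (first packet sent until its ACK returns)
W * Ttrans = 2 * 1 = 2 ms of sending per cycle
W * Ttrans / (Ttrans + RTT) = 2 / 11 = 0.181818
U = min(1, 0.181818) = 0.181818
U% = 18.18%

18.18


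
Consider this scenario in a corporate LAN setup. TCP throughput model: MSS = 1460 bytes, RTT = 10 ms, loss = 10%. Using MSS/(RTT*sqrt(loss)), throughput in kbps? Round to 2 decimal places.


Given: MSS = 1460 bytes, RTT = 10 ms, loss = 10%
RTT in seconds = 10 / 1000 = 0.01
Loss rate = 10% = 0.1
sqrt(loss) = sqrt(0.1) = 0.316227766017
Throughput (bytes/s) = 1460 / (0.01 * 0.316227766017) = 461692.5384
Throughput (kbps) = 461692.5384 * 8 / 1000 = 3693.540307 -> 3693.54 kbps (2 dp)

3693.54


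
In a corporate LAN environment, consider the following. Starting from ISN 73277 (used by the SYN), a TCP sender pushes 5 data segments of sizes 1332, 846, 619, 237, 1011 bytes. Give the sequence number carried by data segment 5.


The SYN occupies sequence number ISN = 73277, so the first data byte is ISN + 1 = 73278.
SEQ of data segment i = (ISN + 1) + sum of payload sizes of segments 1..i-1.
Segment 1: SEQ = 73278, payload = 1332 bytes
Segment 2: SEQ = 74610, payload = 846 bytes
Segment 3: SEQ = 75456, payload = 619 bytes
Segment 4: SEQ = 76075, payload = 237 bytes
Segment 5: SEQ = 76312, payload = 1011 bytes
SEQ of segment 5 = 73278 + 1332 + 846 + 619 + 237 = 76312

76312


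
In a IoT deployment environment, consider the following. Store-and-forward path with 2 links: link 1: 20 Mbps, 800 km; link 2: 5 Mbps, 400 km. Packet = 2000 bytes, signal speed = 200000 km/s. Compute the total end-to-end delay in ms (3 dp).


Packet = 2000 bytes = 16000 bits. Store-and-forward: sum (t_trans + t_prop) per link.
Link 1: t_trans = 16000/(20*10^6) s = 0.8000 ms; t_prop = 800/200000 s = 4.0000 ms; subtotal = 4.8000 ms
Link 2: t_trans = 16000/(5*10^6) s = 3.2000 ms; t_prop = 400/200000 s = 2.0000 ms; subtotal = 5.2000 ms
End-to-end = 4.8000 + 5.2000 = 10.0000 ms -> 10.000 ms (3 dp)

10.000


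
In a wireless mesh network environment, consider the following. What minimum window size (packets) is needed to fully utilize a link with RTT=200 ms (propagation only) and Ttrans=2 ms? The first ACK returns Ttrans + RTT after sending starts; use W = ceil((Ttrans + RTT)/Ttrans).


Given: Ttrans = 2 ms, RTT = 200 ms (= 2 * Tprop, Tprop = 100 ms)
Time until first ACK returns = Ttrans + RTT = 2 + 200 = 202 ms
Need W * Ttrans >= Ttrans + RTT  ->  W >= (Ttrans + RTT) / Ttrans
(Ttrans + RTT) / Ttrans = 202 / 2 = 101
W_min = ceil(101) = 101

101


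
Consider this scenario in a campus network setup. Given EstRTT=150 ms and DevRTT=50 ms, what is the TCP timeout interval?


Given: EstRTT = 150 ms, DevRTT = 50 ms
Timeout = EstRTT + 4 * DevRTT
4 * DevRTT = 4 * 50 = 200
Timeout = 150 + 200 = 350 ms

350


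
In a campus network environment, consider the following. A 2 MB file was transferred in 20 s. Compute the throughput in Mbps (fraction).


Given: file = 2 MB, time = 20 s
File in Mb = 2 * 8 = 16 Mb
Throughput = 16 / 20 Mbps
Throughput = 4/5 Mbps

4/5


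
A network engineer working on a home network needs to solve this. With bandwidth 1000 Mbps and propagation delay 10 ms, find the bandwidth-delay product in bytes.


Given: bandwidth = 1000 Mbps, delay = 10 ms
BDP in bits = 1000 * 10^6 * 10 / 1000
BDP in bits = 10000000
BDP in bytes = 10000000 / 8 = 1250000

1250000


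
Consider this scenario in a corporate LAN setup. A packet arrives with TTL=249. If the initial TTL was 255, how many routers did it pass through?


Given: initial TTL = 255, received TTL = 249
Hops = initial TTL - received TTL
Hops = 255 - 249 = 6

6


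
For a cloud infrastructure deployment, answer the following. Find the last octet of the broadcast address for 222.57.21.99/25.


Given: IP = 222.57.21.99, prefix = /25
Host bits = 32 - 25 = 7
Network last octet = 99 AND mask = 0
Host part size = 2^7 - 1 = 127
Broadcast last octet = 0 OR 127 = 127

127


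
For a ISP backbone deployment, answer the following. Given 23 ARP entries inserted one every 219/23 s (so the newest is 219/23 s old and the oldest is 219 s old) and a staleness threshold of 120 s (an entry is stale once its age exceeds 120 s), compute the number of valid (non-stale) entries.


Ages are k * 219/23 s for k = 1..23 (spacing = 9.5217 s).
Entry k is valid iff k * 219/23 <= 120 iff k <= 23 * 120 / 219 = 12.6027
n_valid = floor(12.6027) = 12
(n_stale = 23 - 12 = 11)

12


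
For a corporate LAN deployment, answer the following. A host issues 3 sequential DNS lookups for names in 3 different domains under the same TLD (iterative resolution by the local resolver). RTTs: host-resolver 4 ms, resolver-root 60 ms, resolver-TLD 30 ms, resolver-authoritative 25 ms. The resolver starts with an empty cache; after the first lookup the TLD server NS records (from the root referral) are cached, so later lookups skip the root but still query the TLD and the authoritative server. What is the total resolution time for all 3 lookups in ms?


Lookup 1 (cold cache): local + root + TLD + auth = 4 + 60 + 30 + 25 = 119 ms
Lookups 2..3 (TLD NS cached -> skip root; new domain -> still ask TLD and auth): local + TLD + auth = 4 + 30 + 25 = 59 ms each
Remaining 2 lookups: 2 * 59 = 118 ms
Total = 119 + 118 = 237 ms

237


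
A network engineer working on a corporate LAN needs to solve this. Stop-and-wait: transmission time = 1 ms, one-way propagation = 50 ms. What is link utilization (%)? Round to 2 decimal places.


Given: Ttrans = 1 ms, Tprop = 50 ms
RTT = 2 * Tprop = 2 * 50 = 100 ms
U = Ttrans / (Ttrans + RTT)
U = 1 / (1 + 100)
U = 1 / 101 = 0.009901
U% = 0.99%

0.99


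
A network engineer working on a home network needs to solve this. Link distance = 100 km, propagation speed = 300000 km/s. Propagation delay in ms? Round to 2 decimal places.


Given: distance = 100 km, speed = 300000 km/s
Delay = distance / speed = 100 / 300000 seconds
Delay in ms = 100 * 1000 / 300000
Delay = 0.3333 ms
Rounded to 2 dp = 0.33 ms

0.33


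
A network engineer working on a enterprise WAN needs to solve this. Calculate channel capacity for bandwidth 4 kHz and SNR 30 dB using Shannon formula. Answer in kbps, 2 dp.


Given: B = 4 kHz, SNR = 30 dB
SNR linear = 10^(30/10) = 1000
1 + SNR = 1001
log2(1001) = 9.9672262588
C = 4 * 1000 * 9.9672262588 = 39868.9050 bps
C = 39.868905 kbps -> 39.87 kbps (2 dp)

39.87


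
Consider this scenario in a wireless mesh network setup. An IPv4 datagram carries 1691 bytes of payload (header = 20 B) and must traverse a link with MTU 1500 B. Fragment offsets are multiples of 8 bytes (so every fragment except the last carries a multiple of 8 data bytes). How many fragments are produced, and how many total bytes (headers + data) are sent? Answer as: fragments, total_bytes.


Max data per non-final fragment = floor((MTU - header)/8)*8 = floor((1500 - 20)/8)*8 = floor(1480/8)*8 = 1480 B
Final fragment needs no 8-byte alignment: it can carry up to MTU - header = 1480 B
Non-final fragments needed = ceil((payload - 1480) / 1480) = ceil(211/1480) = ceil(0.1426) = 1
Number of fragments = 1 + 1 = 2
Fragment sizes (data): 1 * 1480 B + 211 B (last, 211 <= 1480 OK)
Total bytes sent = payload + n_frags * header = 1691 + 2*20 = 1691 + 40 = 1731 B

2, 1731


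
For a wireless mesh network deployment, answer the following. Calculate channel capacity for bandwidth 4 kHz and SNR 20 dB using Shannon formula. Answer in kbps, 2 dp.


Given: B = 4 kHz, SNR = 20 dB
SNR linear = 10^(20/10) = 100
1 + SNR = 101
log2(101) = 6.6582114828
C = 4 * 1000 * 6.6582114828 = 26632.8459 bps
C = 26.632846 kbps -> 26.63 kbps (2 dp)

26.63


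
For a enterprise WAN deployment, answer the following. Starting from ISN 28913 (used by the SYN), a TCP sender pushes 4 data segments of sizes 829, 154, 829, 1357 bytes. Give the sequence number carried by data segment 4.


The SYN occupies sequence number ISN = 28913, so the first data byte is ISN + 1 = 28914.
SEQ of data segment i = (ISN + 1) + sum of payload sizes of segments 1..i-1.
Segment 1: SEQ = 28914, payload = 829 bytes
Segment 2: SEQ = 29743, payload = 154 bytes
Segment 3: SEQ = 29897, payload = 829 bytes
Segment 4: SEQ = 30726, payload = 1357 bytes
SEQ of segment 4 = 28914 + 829 + 154 + 829 = 30726

30726


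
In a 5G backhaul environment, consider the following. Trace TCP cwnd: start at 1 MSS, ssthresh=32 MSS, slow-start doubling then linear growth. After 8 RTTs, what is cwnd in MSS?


RTT 0: cwnd = 1 MSS (initial)
RTT 1: cwnd = 2 MSS (slow start, doubled)
RTT 2: cwnd = 4 MSS (slow start, doubled)
RTT 3: cwnd = 8 MSS (slow start, doubled)
RTT 4: cwnd = 16 MSS (slow start, doubled)
RTT 5: cwnd = 32 MSS (slow start, doubled)
RTT 6: cwnd = 33 MSS (congestion avoidance, +1)
RTT 7: cwnd = 34 MSS (congestion avoidance, +1)
RTT 8: cwnd = 35 MSS (congestion avoidance, +1)

35


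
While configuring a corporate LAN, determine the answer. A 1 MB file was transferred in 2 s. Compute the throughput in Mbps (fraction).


Given: file = 1 MB, time = 2 s
File in Mb = 1 * 8 = 8 Mb
Throughput = 8 / 2 Mbps
Throughput = 4 Mbps

4


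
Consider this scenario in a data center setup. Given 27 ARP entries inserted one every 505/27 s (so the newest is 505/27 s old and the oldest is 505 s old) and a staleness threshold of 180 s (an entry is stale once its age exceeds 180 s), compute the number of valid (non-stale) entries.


Ages are k * 505/27 s for k = 1..27 (spacing = 18.7037 s).
Entry k is valid iff k * 505/27 <= 180 iff k <= 27 * 180 / 505 = 9.6238
n_valid = floor(9.6238) = 9
(n_stale = 27 - 9 = 18)

9


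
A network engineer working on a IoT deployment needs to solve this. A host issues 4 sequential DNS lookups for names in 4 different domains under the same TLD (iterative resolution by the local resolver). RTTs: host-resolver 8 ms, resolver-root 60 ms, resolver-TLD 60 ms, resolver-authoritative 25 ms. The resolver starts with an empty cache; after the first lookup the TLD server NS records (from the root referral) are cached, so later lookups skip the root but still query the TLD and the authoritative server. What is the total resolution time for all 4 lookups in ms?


Lookup 1 (cold cache): local + root + TLD + auth = 8 + 60 + 60 + 25 = 153 ms
Lookups 2..4 (TLD NS cached -> skip root; new domain -> still ask TLD and auth): local + TLD + auth = 8 + 60 + 25 = 93 ms each
Remaining 3 lookups: 3 * 93 = 279 ms
Total = 153 + 279 = 432 ms

432


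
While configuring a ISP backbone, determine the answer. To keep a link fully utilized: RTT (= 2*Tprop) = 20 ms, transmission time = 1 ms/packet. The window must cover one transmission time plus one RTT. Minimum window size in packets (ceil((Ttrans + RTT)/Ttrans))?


Given: Ttrans = 1 ms, RTT = 20 ms (= 2 * Tprop, Tprop = 10 ms)
Time until first ACK returns = Ttrans + RTT = 1 + 20 = 21 ms
Need W * Ttrans >= Ttrans + RTT  ->  W >= (Ttrans + RTT) / Ttrans
(Ttrans + RTT) / Ttrans = 21 / 1 = 21
W_min = ceil(21) = 21

21


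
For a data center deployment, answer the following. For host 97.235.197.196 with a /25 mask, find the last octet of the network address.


Given: IP = 97.235.197.196, prefix = /25
Subnet mask = 255.255.255.128
Last octet of IP: 196
Last octet of mask: 128
Network last octet = 196 AND 128 = 128

128


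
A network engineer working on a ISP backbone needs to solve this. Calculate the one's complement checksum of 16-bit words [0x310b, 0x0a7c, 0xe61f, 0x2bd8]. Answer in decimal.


Given words: [0x310b, 0x0a7c, 0xe61f, 0x2bd8]
Step 1: Sum all words
Raw sum = 12555 + 2684 + 58911 + 11224 = 85374
Step 2: Fold carry: (19838 + 1) = 19839
One's complement = ~19839 & 0xFFFF = 45696

45696


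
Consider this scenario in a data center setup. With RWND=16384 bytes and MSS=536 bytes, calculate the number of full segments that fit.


Given: RWND = 16384 bytes, MSS = 536 bytes
Full segments = floor(RWND / MSS)
Full segments = floor(16384 / 536)
Full segments = floor(30.5672) = 30

30


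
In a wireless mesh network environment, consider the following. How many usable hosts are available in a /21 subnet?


Given: subnet mask /21
Host bits = 32 - 21 = 11
Total addresses = 2^11 = 2048
Usable hosts = 2048 - 2 (network + broadcast) = 2046

2046


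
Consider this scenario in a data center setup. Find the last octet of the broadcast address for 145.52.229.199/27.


Given: IP = 145.52.229.199, prefix = /27
Host bits = 32 - 27 = 5
Network last octet = 199 AND mask = 192
Host part size = 2^5 - 1 = 31
Broadcast last octet = 192 OR 31 = 223

223


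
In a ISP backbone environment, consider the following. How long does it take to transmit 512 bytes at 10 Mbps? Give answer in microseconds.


Given: packet = 512 bytes, bandwidth = 10 Mbps
Packet in bits = 512 * 8 = 4096 bits
Bandwidth = 10 * 10^6 = 10000000 bps
Time = 4096 / 10000000 seconds
Time in us = 4096 * 10^6 / 10000000 = 409.6

409.6


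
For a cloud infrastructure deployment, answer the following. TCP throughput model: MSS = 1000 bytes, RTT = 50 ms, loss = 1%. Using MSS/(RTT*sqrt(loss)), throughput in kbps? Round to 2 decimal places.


Given: MSS = 1000 bytes, RTT = 50 ms, loss = 1%
RTT in seconds = 50 / 1000 = 0.05
Loss rate = 1% = 0.01
sqrt(loss) = sqrt(0.01) = 0.1
Throughput (bytes/s) = 1000 / (0.05 * 0.1) = 200000.0000
Throughput (kbps) = 200000.0000 * 8 / 1000 = 1600.000000 -> 1600.00 kbps (2 dp)

1600.00


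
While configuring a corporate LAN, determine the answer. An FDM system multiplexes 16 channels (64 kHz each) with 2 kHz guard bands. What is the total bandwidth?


Given: 16 channels, 64 kHz each, guard = 2 kHz
Channel bandwidth = 16 * 64 = 1024 kHz
Guard bands = 15 gaps * 2 kHz = 30 kHz
Total = 1024 + 30 = 1054 kHz

1054


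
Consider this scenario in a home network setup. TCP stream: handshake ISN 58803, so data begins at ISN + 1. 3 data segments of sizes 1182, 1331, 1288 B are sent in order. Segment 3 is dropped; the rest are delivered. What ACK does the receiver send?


SYN uses sequence number 58803; first data byte = ISN + 1 = 58804.
Segment 1: SEQ = 58804, len = 1182 B, covers [58804, 59985]
Segment 2: SEQ = 59986, len = 1331 B, covers [59986, 61316]
Segment 3: SEQ = 61317, len = 1288 B, covers [61317, 62604] [LOST]
In-order data received: bytes [58804, 61316] (segments 1..2).
Segment 3 missing -> gap begins at byte 61317.
Cumulative ACK = next expected in-order byte = 58804 + 1182 + 1331 = 61317

61317


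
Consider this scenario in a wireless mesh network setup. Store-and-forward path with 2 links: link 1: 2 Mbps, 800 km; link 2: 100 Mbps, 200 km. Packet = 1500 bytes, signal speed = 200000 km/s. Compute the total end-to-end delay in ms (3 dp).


Packet = 1500 bytes = 12000 bits. Store-and-forward: sum (t_trans + t_prop) per link.
Link 1: t_trans = 12000/(2*10^6) s = 6.0000 ms; t_prop = 800/200000 s = 4.0000 ms; subtotal = 10.0000 ms
Link 2: t_trans = 12000/(100*10^6) s = 0.1200 ms; t_prop = 200/200000 s = 1.0000 ms; subtotal = 1.1200 ms
End-to-end = 10.0000 + 1.1200 = 11.1200 ms -> 11.120 ms (3 dp)

11.120


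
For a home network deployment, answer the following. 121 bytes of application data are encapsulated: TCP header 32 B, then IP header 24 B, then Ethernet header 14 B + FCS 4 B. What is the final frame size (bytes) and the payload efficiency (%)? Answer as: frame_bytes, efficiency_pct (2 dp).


TCP segment = 121 + 32 = 153 B
IP packet = 153 + 24 = 177 B
Ethernet frame = 177 + 14 + 4 = 195 B
Efficiency = app / frame = 121 / 195 = 0.620513 = 62.0513% -> 62.05% (2 dp)

195, 62.05


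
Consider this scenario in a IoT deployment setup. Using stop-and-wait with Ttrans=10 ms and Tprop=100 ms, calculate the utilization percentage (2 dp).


Given: Ttrans = 10 ms, Tprop = 100 ms
RTT = 2 * Tprop = 2 * 100 = 200 ms
U = Ttrans / (Ttrans + RTT)
U = 10 / (10 + 200)
U = 10 / 210 = 0.047619
U% = 4.76%

4.76


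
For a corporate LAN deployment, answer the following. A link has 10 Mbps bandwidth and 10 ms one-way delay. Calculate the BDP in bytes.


Given: bandwidth = 10 Mbps, delay = 10 ms
BDP in bits = 10 * 10^6 * 10 / 1000
BDP in bits = 100000
BDP in bytes = 100000 / 8 = 12500

12500


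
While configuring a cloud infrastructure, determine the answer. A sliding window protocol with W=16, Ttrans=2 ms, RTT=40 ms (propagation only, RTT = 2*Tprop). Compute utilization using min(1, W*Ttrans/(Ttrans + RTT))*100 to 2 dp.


Given: W = 16, Ttrans = 2 ms, RTT = 40 ms (= 2 * Tprop, Tprop = 20 ms)
Cycle time = Ttrans + RTT = 2 + 40 = 42 ms (first packet sent until its ACK returns)
W * Ttrans = 16 * 2 = 32 ms of sending per cycle
W * Ttrans / (Ttrans + RTT) = 32 / 42 = 0.761905
U = min(1, 0.761905) = 0.761905
U% = 76.19%

76.19


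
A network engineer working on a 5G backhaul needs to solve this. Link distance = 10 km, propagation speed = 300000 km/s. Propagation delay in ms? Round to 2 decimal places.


Given: distance = 10 km, speed = 300000 km/s
Delay = distance / speed = 10 / 300000 seconds
Delay in ms = 10 * 1000 / 300000
Delay = 0.0333 ms
Rounded to 2 dp = 0.03 ms

0.03


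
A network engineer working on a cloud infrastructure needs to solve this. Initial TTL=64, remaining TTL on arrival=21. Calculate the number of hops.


Given: initial TTL = 64, received TTL = 21
Hops = initial TTL - received TTL
Hops = 64 - 21 = 43

43


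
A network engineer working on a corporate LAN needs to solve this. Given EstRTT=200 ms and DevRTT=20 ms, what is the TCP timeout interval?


Given: EstRTT = 200 ms, DevRTT = 20 ms
Timeout = EstRTT + 4 * DevRTT
4 * DevRTT = 4 * 20 = 80
Timeout = 200 + 80 = 280 ms

280


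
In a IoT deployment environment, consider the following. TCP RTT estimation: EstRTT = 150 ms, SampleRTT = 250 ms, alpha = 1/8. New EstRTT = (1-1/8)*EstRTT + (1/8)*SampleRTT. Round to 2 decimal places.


Given: EstRTT = 150 ms, SampleRTT = 250 ms, alpha = 1/8
New EstRTT = (1 - alpha) * EstRTT + alpha * SampleRTT
(7/8) * 150 = 131.25
(1/8) * 250 = 31.25
New EstRTT = 131.25 + 31.25 = 162.5 ms -> 162.50 ms (2 dp)

162.50
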